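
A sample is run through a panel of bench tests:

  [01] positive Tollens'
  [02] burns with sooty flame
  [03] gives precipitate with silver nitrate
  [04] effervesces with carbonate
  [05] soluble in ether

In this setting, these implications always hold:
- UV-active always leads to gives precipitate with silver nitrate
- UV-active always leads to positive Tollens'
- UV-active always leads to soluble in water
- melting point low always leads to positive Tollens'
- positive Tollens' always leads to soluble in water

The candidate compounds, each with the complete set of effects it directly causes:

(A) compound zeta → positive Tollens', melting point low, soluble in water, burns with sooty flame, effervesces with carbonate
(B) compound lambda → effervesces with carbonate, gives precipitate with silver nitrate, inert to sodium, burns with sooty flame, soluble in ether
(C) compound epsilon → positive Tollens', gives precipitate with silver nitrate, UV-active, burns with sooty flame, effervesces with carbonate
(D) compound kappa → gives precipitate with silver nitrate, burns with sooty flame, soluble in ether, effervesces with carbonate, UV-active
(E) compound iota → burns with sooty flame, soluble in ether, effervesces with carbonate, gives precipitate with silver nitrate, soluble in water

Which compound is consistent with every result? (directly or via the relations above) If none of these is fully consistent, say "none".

For each candidate, compare predicted effects to what was observed:
(A) compound zeta — does not account for gives precipitate with silver nitrate, soluble in ether
(B) compound lambda — positive Tollens' -; burns with sooty flame +; gives precipitate with silver nitrate +; effervesces with carbonate +; soluble in ether +
(C) compound epsilon — positive Tollens' +; burns with sooty flame +; gives precipitate with silver nitrate +; effervesces with carbonate +; soluble in ether -
(D) compound kappa — positive Tollens' + (through UV-active → positive Tollens'); burns with sooty flame +; gives precipitate with silver nitrate +; effervesces with carbonate +; soluble in ether +
(E) compound iota — positive Tollens' -; burns with sooty flame +; gives precipitate with silver nitrate +; effervesces with carbonate +; soluble in ether +
(D) is the only candidate with no mismatches.

D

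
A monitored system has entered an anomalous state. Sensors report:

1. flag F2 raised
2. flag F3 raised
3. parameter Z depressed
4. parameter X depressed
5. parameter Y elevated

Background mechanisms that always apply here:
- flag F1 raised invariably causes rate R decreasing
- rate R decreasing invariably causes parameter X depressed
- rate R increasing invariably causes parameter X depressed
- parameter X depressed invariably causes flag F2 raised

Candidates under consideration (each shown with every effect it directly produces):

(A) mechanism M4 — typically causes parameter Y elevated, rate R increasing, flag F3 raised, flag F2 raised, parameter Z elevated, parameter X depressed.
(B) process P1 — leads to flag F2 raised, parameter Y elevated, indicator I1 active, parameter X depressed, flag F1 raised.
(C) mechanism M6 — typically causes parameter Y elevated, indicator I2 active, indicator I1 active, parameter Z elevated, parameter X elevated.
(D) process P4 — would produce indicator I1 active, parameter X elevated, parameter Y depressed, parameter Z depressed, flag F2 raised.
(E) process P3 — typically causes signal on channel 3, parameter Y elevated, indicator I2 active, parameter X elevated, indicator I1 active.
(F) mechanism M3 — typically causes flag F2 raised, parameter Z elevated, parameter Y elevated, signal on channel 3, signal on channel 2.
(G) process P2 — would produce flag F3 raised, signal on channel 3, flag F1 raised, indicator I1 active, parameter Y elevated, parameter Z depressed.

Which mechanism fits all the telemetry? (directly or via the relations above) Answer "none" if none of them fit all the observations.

G

Testing each hypothesis:
(A) mechanism M4 — flag F2 raised +; flag F3 raised +; parameter Z depressed -; parameter X depressed +; parameter Y elevated +
(B) process P1 — flag F2 raised +; flag F3 raised -; parameter Z depressed -; parameter X depressed +; parameter Y elevated +
(C) mechanism M6 — flag F2 raised -; flag F3 raised -; parameter Z depressed -; parameter X depressed -; parameter Y elevated +
(D) process P4 — fails on flag F3 raised, parameter X depressed, parameter Y elevated (predicts parameter X elevated, not parameter X depressed; predicts parameter Y depressed, not parameter Y elevated)
(E) process P3 — flag F2 raised -; flag F3 raised -; parameter Z depressed -; parameter X depressed -; parameter Y elevated +
(F) mechanism M3 — fails on flag F3 raised, parameter Z depressed, parameter X depressed (predicts parameter Z elevated, not parameter Z depressed)
(G) process P2 — flag F2 raised + (by flag F1 raised → rate R decreasing → parameter X depressed → flag F2 raised); flag F3 raised +; parameter Z depressed +; parameter X depressed + (by flag F1 raised → rate R decreasing → parameter X depressed); parameter Y elevated +
(G) is the only candidate with no mismatches.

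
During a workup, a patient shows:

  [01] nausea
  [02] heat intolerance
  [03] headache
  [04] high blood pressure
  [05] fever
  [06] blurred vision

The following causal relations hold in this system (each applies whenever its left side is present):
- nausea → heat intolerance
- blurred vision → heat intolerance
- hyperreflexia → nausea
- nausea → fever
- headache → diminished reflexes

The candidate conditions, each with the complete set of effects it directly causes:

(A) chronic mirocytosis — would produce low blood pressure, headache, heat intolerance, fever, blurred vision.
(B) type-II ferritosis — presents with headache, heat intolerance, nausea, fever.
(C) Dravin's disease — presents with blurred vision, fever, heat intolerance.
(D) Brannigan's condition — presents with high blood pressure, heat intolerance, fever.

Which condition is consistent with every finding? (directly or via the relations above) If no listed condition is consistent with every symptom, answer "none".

none

Checking each candidate against the observations:
(A) chronic mirocytosis — nausea miss; heat intolerance match; headache match; high blood pressure miss; fever match; blurred vision match
(B) type-II ferritosis — nausea match; heat intolerance match; headache match; high blood pressure miss; fever match; blurred vision miss
(C) Dravin's disease — does not account for nausea, headache, high blood pressure
(D) Brannigan's condition — does not account for nausea, headache, blurred vision
None of the listed candidates fits everything.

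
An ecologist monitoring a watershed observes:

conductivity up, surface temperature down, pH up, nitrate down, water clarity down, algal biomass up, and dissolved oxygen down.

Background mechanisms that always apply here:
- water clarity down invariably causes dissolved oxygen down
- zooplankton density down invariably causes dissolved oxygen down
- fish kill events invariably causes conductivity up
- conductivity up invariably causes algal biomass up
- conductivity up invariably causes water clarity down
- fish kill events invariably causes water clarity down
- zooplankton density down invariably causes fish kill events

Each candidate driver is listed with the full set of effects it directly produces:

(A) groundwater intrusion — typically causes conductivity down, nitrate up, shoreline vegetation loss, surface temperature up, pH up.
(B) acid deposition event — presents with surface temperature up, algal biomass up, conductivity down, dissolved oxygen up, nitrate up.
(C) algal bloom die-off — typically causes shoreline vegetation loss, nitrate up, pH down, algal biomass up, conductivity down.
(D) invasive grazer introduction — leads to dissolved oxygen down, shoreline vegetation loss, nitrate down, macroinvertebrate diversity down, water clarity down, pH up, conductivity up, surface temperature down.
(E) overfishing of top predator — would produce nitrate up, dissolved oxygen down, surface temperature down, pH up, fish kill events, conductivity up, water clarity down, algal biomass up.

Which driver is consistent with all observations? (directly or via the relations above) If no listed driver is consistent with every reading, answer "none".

For each candidate, compare predicted effects to what was observed:
(A) groundwater intrusion — fails on conductivity up, surface temperature down, nitrate down, water clarity down, algal biomass up, dissolved oxygen down (predicts conductivity down, not conductivity up; predicts surface temperature up, not surface temperature down; predicts nitrate up, not nitrate down)
(B) acid deposition event — fails on conductivity up, surface temperature down, pH up, nitrate down, water clarity down, dissolved oxygen down (predicts conductivity down, not conductivity up; predicts surface temperature up, not surface temperature down; predicts nitrate up, not nitrate down; predicts dissolved oxygen up, not dissolved oxygen down)
(C) algal bloom die-off — fails on conductivity up, surface temperature down, pH up, nitrate down, water clarity down, dissolved oxygen down (predicts conductivity down, not conductivity up; predicts pH down, not pH up; predicts nitrate up, not nitrate down)
(D) invasive grazer introduction — accounts for every observation (algal biomass up via conductivity up → algal biomass up)
(E) overfishing of top predator — conductivity up +; surface temperature down +; pH up +; nitrate down -; water clarity down +; algal biomass up +; dissolved oxygen down +
(D) alone accounts for all the evidence.

D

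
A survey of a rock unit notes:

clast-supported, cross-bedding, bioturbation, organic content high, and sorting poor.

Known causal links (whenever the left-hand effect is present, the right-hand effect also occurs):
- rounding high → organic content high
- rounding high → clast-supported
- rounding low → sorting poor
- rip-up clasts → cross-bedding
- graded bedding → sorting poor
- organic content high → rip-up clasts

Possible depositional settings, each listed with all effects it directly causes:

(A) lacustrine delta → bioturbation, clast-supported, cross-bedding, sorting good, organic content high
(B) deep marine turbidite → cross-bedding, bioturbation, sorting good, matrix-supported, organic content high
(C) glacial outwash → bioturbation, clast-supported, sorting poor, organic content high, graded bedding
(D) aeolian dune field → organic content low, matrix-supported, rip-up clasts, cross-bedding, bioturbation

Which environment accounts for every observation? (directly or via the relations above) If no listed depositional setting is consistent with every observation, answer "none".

C

Testing each hypothesis:
(A) lacustrine delta — fails on sorting poor (predicts sorting good, not sorting poor)
(B) deep marine turbidite — fails on clast-supported, sorting poor (predicts matrix-supported, not clast-supported; predicts sorting good, not sorting poor)
(C) glacial outwash — clast-supported ✓; cross-bedding ✓ (by organic content high → rip-up clasts → cross-bedding); bioturbation ✓; organic content high ✓; sorting poor ✓
(D) aeolian dune field — clast-supported ✗; cross-bedding ✓; bioturbation ✓; organic content high ✗; sorting poor ✗
(C) is the only candidate with no mismatches.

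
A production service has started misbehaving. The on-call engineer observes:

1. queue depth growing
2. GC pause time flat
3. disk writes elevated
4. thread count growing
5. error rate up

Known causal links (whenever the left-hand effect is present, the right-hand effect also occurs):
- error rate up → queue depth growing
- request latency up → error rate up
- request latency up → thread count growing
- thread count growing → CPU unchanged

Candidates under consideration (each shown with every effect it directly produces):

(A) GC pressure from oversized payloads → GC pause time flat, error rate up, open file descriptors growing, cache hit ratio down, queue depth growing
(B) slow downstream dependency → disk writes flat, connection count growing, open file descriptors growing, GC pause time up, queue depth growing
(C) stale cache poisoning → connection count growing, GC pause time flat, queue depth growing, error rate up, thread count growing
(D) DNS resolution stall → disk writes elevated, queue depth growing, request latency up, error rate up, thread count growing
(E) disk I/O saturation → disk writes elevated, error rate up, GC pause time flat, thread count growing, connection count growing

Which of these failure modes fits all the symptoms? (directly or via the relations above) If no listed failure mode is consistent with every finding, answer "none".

Testing each hypothesis:
(A) GC pressure from oversized payloads — does not account for disk writes elevated, thread count growing
(B) slow downstream dependency — fails on GC pause time flat, disk writes elevated, thread count growing, error rate up (predicts GC pause time up, not GC pause time flat; predicts disk writes flat, not disk writes elevated)
(C) stale cache poisoning — queue depth growing ✓; GC pause time flat ✓; disk writes elevated ✗; thread count growing ✓; error rate up ✓
(D) DNS resolution stall — does not account for GC pause time flat
(E) disk I/O saturation — queue depth growing ✓ (by error rate up → queue depth growing); GC pause time flat ✓; disk writes elevated ✓; thread count growing ✓; error rate up ✓
Only (E) is consistent with every observation.

E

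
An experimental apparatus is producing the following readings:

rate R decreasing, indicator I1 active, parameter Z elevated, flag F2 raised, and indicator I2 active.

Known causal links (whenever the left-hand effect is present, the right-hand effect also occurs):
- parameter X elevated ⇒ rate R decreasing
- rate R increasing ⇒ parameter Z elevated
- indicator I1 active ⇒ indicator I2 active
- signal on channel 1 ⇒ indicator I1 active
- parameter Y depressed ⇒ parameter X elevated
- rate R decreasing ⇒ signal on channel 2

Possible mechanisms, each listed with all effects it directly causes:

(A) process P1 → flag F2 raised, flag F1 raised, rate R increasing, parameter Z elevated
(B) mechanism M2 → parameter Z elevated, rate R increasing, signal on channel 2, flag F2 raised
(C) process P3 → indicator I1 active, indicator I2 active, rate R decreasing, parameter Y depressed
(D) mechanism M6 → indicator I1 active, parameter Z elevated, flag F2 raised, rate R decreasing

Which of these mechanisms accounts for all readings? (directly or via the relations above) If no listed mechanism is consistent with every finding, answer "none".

Per-candidate check:
(A) process P1 — rate R decreasing ✗; indicator I1 active ✗; parameter Z elevated ✓; flag F2 raised ✓; indicator I2 active ✗
(B) mechanism M2 — rate R decreasing ✗; indicator I1 active ✗; parameter Z elevated ✓; flag F2 raised ✓; indicator I2 active ✗
(C) process P3 — does not account for parameter Z elevated, flag F2 raised
(D) mechanism M6 — rate R decreasing ✓; indicator I1 active ✓; parameter Z elevated ✓; flag F2 raised ✓; indicator I2 active ✓ (via indicator I1 active → indicator I2 active)
(D) is the only candidate with no mismatches.

D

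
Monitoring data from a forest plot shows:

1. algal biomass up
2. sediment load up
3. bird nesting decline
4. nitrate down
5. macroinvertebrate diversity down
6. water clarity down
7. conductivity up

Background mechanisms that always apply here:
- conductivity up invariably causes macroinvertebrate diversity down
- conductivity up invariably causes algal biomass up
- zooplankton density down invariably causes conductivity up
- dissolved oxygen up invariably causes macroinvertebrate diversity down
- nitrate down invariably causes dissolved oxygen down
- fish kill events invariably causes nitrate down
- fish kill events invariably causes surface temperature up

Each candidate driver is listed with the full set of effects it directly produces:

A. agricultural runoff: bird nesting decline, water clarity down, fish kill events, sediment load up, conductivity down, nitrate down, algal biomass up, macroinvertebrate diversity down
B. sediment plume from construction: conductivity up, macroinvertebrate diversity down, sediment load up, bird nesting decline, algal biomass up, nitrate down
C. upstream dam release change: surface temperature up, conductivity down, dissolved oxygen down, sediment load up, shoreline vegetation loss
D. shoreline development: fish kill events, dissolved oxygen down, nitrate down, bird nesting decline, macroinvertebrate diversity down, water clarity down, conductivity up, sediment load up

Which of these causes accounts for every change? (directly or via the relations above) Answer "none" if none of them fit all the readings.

D

For each candidate, compare predicted effects to what was observed:
(A) agricultural runoff — algal biomass up +; sediment load up +; bird nesting decline +; nitrate down +; macroinvertebrate diversity down +; water clarity down +; conductivity up -
(B) sediment plume from construction — does not account for water clarity down
(C) upstream dam release change — algal biomass up -; sediment load up +; bird nesting decline -; nitrate down -; macroinvertebrate diversity down -; water clarity down -; conductivity up -
(D) shoreline development — algal biomass up + (via conductivity up → algal biomass up); sediment load up +; bird nesting decline +; nitrate down +; macroinvertebrate diversity down +; water clarity down +; conductivity up +
(D) alone accounts for all the evidence.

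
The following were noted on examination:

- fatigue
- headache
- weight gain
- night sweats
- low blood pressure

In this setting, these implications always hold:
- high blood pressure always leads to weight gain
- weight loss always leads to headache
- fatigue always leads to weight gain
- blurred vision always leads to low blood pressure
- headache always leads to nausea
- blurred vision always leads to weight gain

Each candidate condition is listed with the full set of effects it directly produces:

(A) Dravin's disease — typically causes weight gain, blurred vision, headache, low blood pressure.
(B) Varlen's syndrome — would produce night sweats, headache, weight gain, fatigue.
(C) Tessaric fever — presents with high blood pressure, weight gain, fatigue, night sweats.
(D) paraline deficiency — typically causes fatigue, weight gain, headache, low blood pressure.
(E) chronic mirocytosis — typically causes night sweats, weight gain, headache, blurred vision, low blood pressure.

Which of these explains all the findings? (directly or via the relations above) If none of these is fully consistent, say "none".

none

Per-candidate check:
(A) Dravin's disease — fatigue -; headache +; weight gain +; night sweats -; low blood pressure +
(B) Varlen's syndrome — does not account for low blood pressure
(C) Tessaric fever — fails on headache, low blood pressure (predicts high blood pressure, not low blood pressure)
(D) paraline deficiency — does not account for night sweats
(E) chronic mirocytosis — fatigue -; headache +; weight gain +; night sweats +; low blood pressure +
None of the listed candidates fits everything.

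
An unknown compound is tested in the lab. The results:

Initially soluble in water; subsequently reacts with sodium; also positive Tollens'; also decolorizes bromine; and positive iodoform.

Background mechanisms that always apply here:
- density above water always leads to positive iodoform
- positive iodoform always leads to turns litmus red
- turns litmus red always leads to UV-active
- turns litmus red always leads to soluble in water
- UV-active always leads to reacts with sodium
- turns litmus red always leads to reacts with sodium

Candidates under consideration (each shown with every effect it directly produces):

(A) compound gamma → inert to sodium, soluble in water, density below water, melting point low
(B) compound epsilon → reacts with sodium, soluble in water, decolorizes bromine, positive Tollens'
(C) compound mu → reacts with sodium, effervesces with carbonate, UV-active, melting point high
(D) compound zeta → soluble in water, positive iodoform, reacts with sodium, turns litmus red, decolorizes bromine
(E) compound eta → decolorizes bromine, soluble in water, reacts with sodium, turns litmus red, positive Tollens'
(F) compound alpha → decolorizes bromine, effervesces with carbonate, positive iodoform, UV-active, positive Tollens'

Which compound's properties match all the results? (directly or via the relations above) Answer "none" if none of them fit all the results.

F

For each candidate, compare predicted effects to what was observed:
(A) compound gamma — fails on reacts with sodium, positive Tollens', decolorizes bromine, positive iodoform (predicts inert to sodium, not reacts with sodium)
(B) compound epsilon — soluble in water match; reacts with sodium match; positive Tollens' match; decolorizes bromine match; positive iodoform miss
(C) compound mu — soluble in water miss; reacts with sodium match; positive Tollens' miss; decolorizes bromine miss; positive iodoform miss
(D) compound zeta — soluble in water match; reacts with sodium match; positive Tollens' miss; decolorizes bromine match; positive iodoform match
(E) compound eta — does not account for positive iodoform
(F) compound alpha — accounts for every observation (soluble in water via positive iodoform → turns litmus red → soluble in water)
(F) is the only candidate with no mismatches.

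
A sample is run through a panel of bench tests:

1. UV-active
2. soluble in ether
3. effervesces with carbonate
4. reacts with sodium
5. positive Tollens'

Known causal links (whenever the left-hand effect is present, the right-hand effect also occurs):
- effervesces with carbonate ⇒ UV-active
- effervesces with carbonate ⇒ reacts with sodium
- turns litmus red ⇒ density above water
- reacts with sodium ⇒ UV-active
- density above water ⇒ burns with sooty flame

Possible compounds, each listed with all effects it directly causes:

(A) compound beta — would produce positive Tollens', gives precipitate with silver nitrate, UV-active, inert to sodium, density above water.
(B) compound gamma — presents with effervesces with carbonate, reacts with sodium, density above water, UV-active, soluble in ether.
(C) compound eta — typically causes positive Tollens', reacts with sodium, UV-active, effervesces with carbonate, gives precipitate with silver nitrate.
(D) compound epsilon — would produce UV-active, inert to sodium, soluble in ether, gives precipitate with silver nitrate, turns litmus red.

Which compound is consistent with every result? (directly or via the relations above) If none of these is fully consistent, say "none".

Testing each hypothesis:
(A) compound beta — fails on soluble in ether, effervesces with carbonate, reacts with sodium (predicts inert to sodium, not reacts with sodium)
(B) compound gamma — UV-active match; soluble in ether match; effervesces with carbonate match; reacts with sodium match; positive Tollens' miss
(C) compound eta — UV-active match; soluble in ether miss; effervesces with carbonate match; reacts with sodium match; positive Tollens' match
(D) compound epsilon — UV-active match; soluble in ether match; effervesces with carbonate miss; reacts with sodium miss; positive Tollens' miss
No candidate is consistent with all observations.

none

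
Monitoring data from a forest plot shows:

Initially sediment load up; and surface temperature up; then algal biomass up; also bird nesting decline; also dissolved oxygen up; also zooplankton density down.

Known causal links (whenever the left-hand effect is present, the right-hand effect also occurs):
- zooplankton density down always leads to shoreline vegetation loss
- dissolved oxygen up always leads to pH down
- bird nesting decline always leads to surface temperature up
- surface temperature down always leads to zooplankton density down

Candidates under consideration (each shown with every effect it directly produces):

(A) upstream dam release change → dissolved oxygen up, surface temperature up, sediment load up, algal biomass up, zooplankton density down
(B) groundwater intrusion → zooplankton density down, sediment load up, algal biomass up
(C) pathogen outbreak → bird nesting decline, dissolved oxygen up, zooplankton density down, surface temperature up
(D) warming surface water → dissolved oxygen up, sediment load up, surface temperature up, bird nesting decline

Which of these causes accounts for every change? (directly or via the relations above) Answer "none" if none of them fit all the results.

none

Testing each hypothesis:
(A) upstream dam release change — does not account for bird nesting decline
(B) groundwater intrusion — does not account for surface temperature up, bird nesting decline, dissolved oxygen up
(C) pathogen outbreak — sediment load up NO; surface temperature up yes; algal biomass up NO; bird nesting decline yes; dissolved oxygen up yes; zooplankton density down yes
(D) warming surface water — sediment load up yes; surface temperature up yes; algal biomass up NO; bird nesting decline yes; dissolved oxygen up yes; zooplankton density down NO
None of the listed candidates fits everything.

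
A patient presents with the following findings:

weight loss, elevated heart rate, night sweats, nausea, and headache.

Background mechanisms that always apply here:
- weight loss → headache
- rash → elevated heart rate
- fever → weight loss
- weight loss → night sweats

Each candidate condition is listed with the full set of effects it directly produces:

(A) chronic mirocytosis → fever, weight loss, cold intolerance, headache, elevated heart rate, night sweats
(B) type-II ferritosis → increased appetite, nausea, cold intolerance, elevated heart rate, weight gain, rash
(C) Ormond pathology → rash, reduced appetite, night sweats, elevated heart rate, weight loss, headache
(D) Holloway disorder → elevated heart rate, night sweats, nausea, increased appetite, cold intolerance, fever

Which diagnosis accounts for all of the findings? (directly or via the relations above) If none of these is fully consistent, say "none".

D

Per-candidate check:
(A) chronic mirocytosis — weight loss match; elevated heart rate match; night sweats match; nausea miss; headache match
(B) type-II ferritosis — weight loss miss; elevated heart rate match; night sweats miss; nausea match; headache miss
(C) Ormond pathology — does not account for nausea
(D) Holloway disorder — weight loss match (through fever → weight loss); elevated heart rate match; night sweats match; nausea match; headache match (through fever → weight loss → headache)
Only (D) is consistent with every observation.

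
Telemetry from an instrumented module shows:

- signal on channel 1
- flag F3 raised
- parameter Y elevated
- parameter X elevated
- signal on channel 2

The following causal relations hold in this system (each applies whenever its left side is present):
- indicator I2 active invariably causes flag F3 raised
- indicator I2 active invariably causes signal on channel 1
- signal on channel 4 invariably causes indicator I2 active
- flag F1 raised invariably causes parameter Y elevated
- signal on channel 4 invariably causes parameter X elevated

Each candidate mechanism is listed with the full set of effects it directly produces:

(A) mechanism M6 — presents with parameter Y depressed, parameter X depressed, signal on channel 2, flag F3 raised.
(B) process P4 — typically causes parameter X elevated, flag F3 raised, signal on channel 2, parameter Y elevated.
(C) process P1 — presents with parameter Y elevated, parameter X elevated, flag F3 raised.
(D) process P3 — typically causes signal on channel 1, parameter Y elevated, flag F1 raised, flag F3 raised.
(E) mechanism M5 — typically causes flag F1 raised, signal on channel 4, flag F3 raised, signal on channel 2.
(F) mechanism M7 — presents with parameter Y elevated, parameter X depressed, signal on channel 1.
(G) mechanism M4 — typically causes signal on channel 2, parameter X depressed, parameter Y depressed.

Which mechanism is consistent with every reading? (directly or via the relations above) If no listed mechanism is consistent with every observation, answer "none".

E

Per-candidate check:
(A) mechanism M6 — signal on channel 1 miss; flag F3 raised match; parameter Y elevated miss; parameter X elevated miss; signal on channel 2 match
(B) process P4 — does not account for signal on channel 1
(C) process P1 — signal on channel 1 miss; flag F3 raised match; parameter Y elevated match; parameter X elevated match; signal on channel 2 miss
(D) process P3 — does not account for parameter X elevated, signal on channel 2
(E) mechanism M5 — signal on channel 1 match (via signal on channel 4 → indicator I2 active → signal on channel 1); flag F3 raised match; parameter Y elevated match (via flag F1 raised → parameter Y elevated); parameter X elevated match (via signal on channel 4 → parameter X elevated); signal on channel 2 match
(F) mechanism M7 — fails on flag F3 raised, parameter X elevated, signal on channel 2 (predicts parameter X depressed, not parameter X elevated)
(G) mechanism M4 — fails on signal on channel 1, flag F3 raised, parameter Y elevated, parameter X elevated (predicts parameter Y depressed, not parameter Y elevated; predicts parameter X depressed, not parameter X elevated)
Only (E) is consistent with every observation.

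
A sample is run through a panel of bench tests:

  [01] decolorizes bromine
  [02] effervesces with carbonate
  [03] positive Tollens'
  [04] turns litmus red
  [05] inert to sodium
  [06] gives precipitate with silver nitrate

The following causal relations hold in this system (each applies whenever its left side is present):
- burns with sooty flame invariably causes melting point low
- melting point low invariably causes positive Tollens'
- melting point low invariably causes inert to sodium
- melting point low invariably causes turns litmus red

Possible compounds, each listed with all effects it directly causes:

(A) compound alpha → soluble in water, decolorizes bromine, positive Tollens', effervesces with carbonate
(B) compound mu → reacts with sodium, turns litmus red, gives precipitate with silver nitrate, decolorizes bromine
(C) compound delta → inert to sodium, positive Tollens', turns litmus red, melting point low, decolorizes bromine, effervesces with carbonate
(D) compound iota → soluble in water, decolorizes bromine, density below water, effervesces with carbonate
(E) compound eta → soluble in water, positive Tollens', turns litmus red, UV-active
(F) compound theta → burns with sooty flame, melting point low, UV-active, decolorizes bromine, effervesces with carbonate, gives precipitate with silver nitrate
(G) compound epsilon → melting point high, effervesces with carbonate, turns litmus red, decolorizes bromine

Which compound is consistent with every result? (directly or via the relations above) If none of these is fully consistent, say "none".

Per-candidate check:
(A) compound alpha — decolorizes bromine ✓; effervesces with carbonate ✓; positive Tollens' ✓; turns litmus red ✗; inert to sodium ✗; gives precipitate with silver nitrate ✗
(B) compound mu — fails on effervesces with carbonate, positive Tollens', inert to sodium (predicts reacts with sodium, not inert to sodium)
(C) compound delta — decolorizes bromine ✓; effervesces with carbonate ✓; positive Tollens' ✓; turns litmus red ✓; inert to sodium ✓; gives precipitate with silver nitrate ✗
(D) compound iota — does not account for positive Tollens', turns litmus red, inert to sodium, gives precipitate with silver nitrate
(E) compound eta — decolorizes bromine ✗; effervesces with carbonate ✗; positive Tollens' ✓; turns litmus red ✓; inert to sodium ✗; gives precipitate with silver nitrate ✗
(F) compound theta — decolorizes bromine ✓; effervesces with carbonate ✓; positive Tollens' ✓ (by melting point low → positive Tollens'); turns litmus red ✓ (by melting point low → turns litmus red); inert to sodium ✓ (by melting point low → inert to sodium); gives precipitate with silver nitrate ✓
(G) compound epsilon — decolorizes bromine ✓; effervesces with carbonate ✓; positive Tollens' ✗; turns litmus red ✓; inert to sodium ✗; gives precipitate with silver nitrate ✗
Only (F) is consistent with every observation.

F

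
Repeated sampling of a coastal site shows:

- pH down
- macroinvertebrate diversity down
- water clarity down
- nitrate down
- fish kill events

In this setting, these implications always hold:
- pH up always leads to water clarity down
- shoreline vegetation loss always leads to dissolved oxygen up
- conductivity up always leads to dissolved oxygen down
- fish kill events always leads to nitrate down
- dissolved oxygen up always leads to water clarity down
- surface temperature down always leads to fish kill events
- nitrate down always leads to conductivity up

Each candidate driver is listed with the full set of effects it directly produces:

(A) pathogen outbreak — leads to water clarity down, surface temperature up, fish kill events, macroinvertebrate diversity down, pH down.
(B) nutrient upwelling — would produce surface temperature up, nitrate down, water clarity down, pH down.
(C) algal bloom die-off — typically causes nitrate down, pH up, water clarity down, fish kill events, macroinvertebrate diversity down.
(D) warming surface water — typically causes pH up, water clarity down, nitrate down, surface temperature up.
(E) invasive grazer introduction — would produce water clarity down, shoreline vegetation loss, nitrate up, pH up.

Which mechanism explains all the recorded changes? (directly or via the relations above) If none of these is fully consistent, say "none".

A

Per-candidate check:
(A) pathogen outbreak — accounts for every observation (nitrate down through fish kill events → nitrate down)
(B) nutrient upwelling — pH down yes; macroinvertebrate diversity down NO; water clarity down yes; nitrate down yes; fish kill events NO
(C) algal bloom die-off — fails on pH down (predicts pH up, not pH down)
(D) warming surface water — fails on pH down, macroinvertebrate diversity down, fish kill events (predicts pH up, not pH down)
(E) invasive grazer introduction — fails on pH down, macroinvertebrate diversity down, nitrate down, fish kill events (predicts pH up, not pH down; predicts nitrate up, not nitrate down)
Only (A) is consistent with every observation.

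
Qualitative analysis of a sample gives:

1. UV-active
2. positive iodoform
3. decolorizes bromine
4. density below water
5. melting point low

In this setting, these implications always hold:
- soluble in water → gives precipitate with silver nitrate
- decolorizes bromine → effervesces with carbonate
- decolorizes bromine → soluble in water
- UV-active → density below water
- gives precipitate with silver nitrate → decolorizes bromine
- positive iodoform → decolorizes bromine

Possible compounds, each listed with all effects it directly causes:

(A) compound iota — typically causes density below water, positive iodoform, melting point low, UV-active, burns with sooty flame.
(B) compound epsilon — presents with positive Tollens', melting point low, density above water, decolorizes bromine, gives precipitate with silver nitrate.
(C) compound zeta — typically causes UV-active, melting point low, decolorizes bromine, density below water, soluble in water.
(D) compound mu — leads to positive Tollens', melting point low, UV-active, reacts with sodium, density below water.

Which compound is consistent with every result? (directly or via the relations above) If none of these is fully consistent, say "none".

A

For each candidate, compare predicted effects to what was observed:
(A) compound iota — UV-active yes; positive iodoform yes; decolorizes bromine yes (through positive iodoform → decolorizes bromine); density below water yes; melting point low yes
(B) compound epsilon — UV-active NO; positive iodoform NO; decolorizes bromine yes; density below water NO; melting point low yes
(C) compound zeta — UV-active yes; positive iodoform NO; decolorizes bromine yes; density below water yes; melting point low yes
(D) compound mu — does not account for positive iodoform, decolorizes bromine
(A) alone accounts for all the evidence.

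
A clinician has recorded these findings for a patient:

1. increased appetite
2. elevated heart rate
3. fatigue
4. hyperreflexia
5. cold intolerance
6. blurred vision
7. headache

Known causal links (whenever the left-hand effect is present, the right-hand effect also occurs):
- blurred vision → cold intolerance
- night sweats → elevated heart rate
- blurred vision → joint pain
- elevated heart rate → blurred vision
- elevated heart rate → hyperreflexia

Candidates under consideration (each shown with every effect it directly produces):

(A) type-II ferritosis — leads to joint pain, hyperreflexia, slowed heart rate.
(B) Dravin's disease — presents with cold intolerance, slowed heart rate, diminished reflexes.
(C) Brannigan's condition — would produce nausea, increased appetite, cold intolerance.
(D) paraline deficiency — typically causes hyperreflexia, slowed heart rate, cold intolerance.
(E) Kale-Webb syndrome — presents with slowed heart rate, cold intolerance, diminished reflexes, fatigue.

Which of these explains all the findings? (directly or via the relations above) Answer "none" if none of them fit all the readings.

none

Checking each candidate against the observations:
(A) type-II ferritosis — increased appetite miss; elevated heart rate miss; fatigue miss; hyperreflexia match; cold intolerance miss; blurred vision miss; headache miss
(B) Dravin's disease — fails on increased appetite, elevated heart rate, fatigue, hyperreflexia, blurred vision, headache (predicts slowed heart rate, not elevated heart rate; predicts diminished reflexes, not hyperreflexia)
(C) Brannigan's condition — increased appetite match; elevated heart rate miss; fatigue miss; hyperreflexia miss; cold intolerance match; blurred vision miss; headache miss
(D) paraline deficiency — fails on increased appetite, elevated heart rate, fatigue, blurred vision, headache (predicts slowed heart rate, not elevated heart rate)
(E) Kale-Webb syndrome — increased appetite miss; elevated heart rate miss; fatigue match; hyperreflexia miss; cold intolerance match; blurred vision miss; headache miss
No candidate is consistent with all observations.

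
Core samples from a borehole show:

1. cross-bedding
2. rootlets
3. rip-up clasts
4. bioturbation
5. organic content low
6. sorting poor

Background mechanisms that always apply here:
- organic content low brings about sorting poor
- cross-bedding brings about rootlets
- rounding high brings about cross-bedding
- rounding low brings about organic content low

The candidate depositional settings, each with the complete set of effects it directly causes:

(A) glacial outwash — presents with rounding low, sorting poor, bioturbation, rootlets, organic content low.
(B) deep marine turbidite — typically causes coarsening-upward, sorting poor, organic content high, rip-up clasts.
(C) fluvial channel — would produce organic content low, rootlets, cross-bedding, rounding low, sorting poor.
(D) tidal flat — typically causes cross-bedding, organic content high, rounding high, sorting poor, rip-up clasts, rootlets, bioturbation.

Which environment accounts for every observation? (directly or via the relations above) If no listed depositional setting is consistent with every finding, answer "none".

Per-candidate check:
(A) glacial outwash — does not account for cross-bedding, rip-up clasts
(B) deep marine turbidite — fails on cross-bedding, rootlets, bioturbation, organic content low (predicts organic content high, not organic content low)
(C) fluvial channel — cross-bedding match; rootlets match; rip-up clasts miss; bioturbation miss; organic content low match; sorting poor match
(D) tidal flat — fails on organic content low (predicts organic content high, not organic content low)
Every candidate fails on at least one observation.

none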